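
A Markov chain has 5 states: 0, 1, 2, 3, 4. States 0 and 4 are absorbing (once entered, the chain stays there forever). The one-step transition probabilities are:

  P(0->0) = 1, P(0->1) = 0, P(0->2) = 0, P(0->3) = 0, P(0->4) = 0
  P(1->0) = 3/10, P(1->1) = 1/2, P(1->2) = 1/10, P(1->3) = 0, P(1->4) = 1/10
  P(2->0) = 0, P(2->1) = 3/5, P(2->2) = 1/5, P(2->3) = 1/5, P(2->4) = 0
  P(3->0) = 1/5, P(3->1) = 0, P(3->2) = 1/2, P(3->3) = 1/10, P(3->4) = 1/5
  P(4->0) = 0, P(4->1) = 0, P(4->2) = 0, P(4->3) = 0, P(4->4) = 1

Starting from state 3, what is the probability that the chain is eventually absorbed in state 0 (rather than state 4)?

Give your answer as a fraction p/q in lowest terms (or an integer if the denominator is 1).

Let a_i = P(absorbed in 0 | start in state i).
Boundary conditions: a_0 = 1, a_4 = 0.
For each transient state i, a_i = sum_j P(i->j) * a_j:
  a_1 = 3/10*a_0 + 1/2*a_1 + 1/10*a_2 + 0*a_3 + 1/10*a_4
  a_2 = 0*a_0 + 3/5*a_1 + 1/5*a_2 + 1/5*a_3 + 0*a_4
  a_3 = 1/5*a_0 + 0*a_1 + 1/2*a_2 + 1/10*a_3 + 1/5*a_4

Substituting a_0 = 1 and a_4 = 0, rearrange to (I - Q) a = r where r[i] = P(i -> 0):
  [1/2, -1/10, 0] . (a_1, a_2, a_3) = 3/10
  [-3/5, 4/5, -1/5] . (a_1, a_2, a_3) = 0
  [0, -1/2, 9/10] . (a_1, a_2, a_3) = 1/5

Solving yields:
  a_1 = 95/128
  a_2 = 91/128
  a_3 = 79/128

Starting state is 3, so the absorption probability is a_3 = 79/128.

Answer: 79/128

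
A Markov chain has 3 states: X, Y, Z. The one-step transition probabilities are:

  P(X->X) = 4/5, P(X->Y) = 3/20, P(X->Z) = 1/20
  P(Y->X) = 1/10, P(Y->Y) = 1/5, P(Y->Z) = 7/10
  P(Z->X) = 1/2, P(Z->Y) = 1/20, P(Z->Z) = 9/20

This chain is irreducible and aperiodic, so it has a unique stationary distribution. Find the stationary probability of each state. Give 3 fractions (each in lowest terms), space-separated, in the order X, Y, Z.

The stationary distribution satisfies pi = pi * P, i.e.:
  pi_X = 4/5*pi_X + 1/10*pi_Y + 1/2*pi_Z
  pi_Y = 3/20*pi_X + 1/5*pi_Y + 1/20*pi_Z
  pi_Z = 1/20*pi_X + 7/10*pi_Y + 9/20*pi_Z
with normalization: pi_X + pi_Y + pi_Z = 1.

Using the first 2 balance equations plus normalization, the linear system A*pi = b is:
  [-1/5, 1/10, 1/2] . pi = 0
  [3/20, -4/5, 1/20] . pi = 0
  [1, 1, 1] . pi = 1

Solving yields:
  pi_X = 81/127
  pi_Y = 17/127
  pi_Z = 29/127

Verification (pi * P):
  81/127*4/5 + 17/127*1/10 + 29/127*1/2 = 81/127 = pi_X  (ok)
  81/127*3/20 + 17/127*1/5 + 29/127*1/20 = 17/127 = pi_Y  (ok)
  81/127*1/20 + 17/127*7/10 + 29/127*9/20 = 29/127 = pi_Z  (ok)

Answer: 81/127 17/127 29/127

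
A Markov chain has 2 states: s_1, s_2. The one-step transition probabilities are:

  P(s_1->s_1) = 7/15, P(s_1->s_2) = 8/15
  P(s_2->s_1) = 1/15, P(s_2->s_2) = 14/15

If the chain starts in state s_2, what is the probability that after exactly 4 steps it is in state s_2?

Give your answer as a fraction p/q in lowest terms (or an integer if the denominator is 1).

Computing P^4 by repeated multiplication:
P^1 =
  s_1: [7/15, 8/15]
  s_2: [1/15, 14/15]
P^2 =
  s_1: [19/75, 56/75]
  s_2: [7/75, 68/75]
P^3 =
  s_1: [21/125, 104/125]
  s_2: [13/125, 112/125]
P^4 =
  s_1: [251/1875, 1624/1875]
  s_2: [203/1875, 1672/1875]

(P^4)[s_2 -> s_2] = 1672/1875

Answer: 1672/1875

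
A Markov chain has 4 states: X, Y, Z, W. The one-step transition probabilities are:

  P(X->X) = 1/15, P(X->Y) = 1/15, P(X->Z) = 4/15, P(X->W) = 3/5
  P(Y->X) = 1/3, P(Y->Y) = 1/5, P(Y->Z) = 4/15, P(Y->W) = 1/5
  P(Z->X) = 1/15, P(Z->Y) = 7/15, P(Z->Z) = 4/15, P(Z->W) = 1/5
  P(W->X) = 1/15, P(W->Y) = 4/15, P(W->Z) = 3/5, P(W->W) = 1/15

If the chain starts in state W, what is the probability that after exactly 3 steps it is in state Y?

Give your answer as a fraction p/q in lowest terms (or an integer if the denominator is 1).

Computing P^3 by repeated multiplication:
P^1 =
  X: [1/15, 1/15, 4/15, 3/5]
  Y: [1/3, 1/5, 4/15, 1/5]
  Z: [1/15, 7/15, 4/15, 1/5]
  W: [1/15, 4/15, 3/5, 1/15]
P^2 =
  X: [19/225, 68/225, 7/15, 11/75]
  Y: [3/25, 6/25, 1/3, 23/75]
  Z: [43/225, 62/225, 1/3, 1/5]
  W: [31/225, 16/45, 13/45, 49/225]
P^3 =
  X: [497/3375, 218/675, 71/225, 241/1125]
  Y: [49/375, 22/75, 83/225, 233/1125]
  Z: [473/3375, 934/3375, 1/3, 281/1125]
  W: [109/675, 922/3375, 229/675, 763/3375]

(P^3)[W -> Y] = 922/3375

Answer: 922/3375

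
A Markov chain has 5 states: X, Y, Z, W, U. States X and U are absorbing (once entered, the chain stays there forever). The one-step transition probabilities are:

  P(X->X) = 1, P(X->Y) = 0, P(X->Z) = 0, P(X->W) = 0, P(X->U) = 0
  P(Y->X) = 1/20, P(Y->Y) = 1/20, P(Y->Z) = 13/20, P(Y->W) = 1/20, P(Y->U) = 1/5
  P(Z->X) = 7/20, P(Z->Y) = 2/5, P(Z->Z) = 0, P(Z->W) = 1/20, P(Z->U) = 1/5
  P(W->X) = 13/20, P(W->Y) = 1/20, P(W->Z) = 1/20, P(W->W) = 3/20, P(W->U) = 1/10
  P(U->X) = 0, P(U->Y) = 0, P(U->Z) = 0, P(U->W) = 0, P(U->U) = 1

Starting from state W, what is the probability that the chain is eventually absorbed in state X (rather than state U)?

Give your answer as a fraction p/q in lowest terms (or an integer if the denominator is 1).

Answer: 160/193

Derivation:
Let a_i = P(absorbed in X | start in state i).
Boundary conditions: a_X = 1, a_U = 0.
For each transient state i, a_i = sum_j P(i->j) * a_j:
  a_Y = 1/20*a_X + 1/20*a_Y + 13/20*a_Z + 1/20*a_W + 1/5*a_U
  a_Z = 7/20*a_X + 2/5*a_Y + 0*a_Z + 1/20*a_W + 1/5*a_U
  a_W = 13/20*a_X + 1/20*a_Y + 1/20*a_Z + 3/20*a_W + 1/10*a_U

Substituting a_X = 1 and a_U = 0, rearrange to (I - Q) a = r where r[i] = P(i -> X):
  [19/20, -13/20, -1/20] . (a_Y, a_Z, a_W) = 1/20
  [-2/5, 1, -1/20] . (a_Y, a_Z, a_W) = 7/20
  [-1/20, -1/20, 17/20] . (a_Y, a_Z, a_W) = 13/20

Solving yields:
  a_Y = 387/772
  a_Z = 457/772
  a_W = 160/193

Starting state is W, so the absorption probability is a_W = 160/193.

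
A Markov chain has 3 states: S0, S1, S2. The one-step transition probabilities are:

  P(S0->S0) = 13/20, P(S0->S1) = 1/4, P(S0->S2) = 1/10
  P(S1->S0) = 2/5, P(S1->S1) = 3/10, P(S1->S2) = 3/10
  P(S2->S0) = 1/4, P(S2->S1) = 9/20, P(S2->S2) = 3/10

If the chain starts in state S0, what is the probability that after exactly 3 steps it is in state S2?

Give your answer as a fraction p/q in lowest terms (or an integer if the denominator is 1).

Answer: 381/2000

Derivation:
Computing P^3 by repeated multiplication:
P^1 =
  S0: [13/20, 1/4, 1/10]
  S1: [2/5, 3/10, 3/10]
  S2: [1/4, 9/20, 3/10]
P^2 =
  S0: [219/400, 113/400, 17/100]
  S1: [91/200, 13/40, 11/50]
  S2: [167/400, 133/400, 1/4]
P^3 =
  S0: [4091/8000, 477/1600, 381/2000]
  S1: [1923/4000, 1241/4000, 209/1000]
  S2: [747/1600, 2533/8000, 433/2000]

(P^3)[S0 -> S2] = 381/2000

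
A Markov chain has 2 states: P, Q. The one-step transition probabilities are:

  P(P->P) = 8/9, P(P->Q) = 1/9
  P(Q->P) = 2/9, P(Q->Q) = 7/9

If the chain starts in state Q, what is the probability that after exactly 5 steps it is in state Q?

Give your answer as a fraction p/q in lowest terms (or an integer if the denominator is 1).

Computing P^5 by repeated multiplication:
P^1 =
  P: [8/9, 1/9]
  Q: [2/9, 7/9]
P^2 =
  P: [22/27, 5/27]
  Q: [10/27, 17/27]
P^3 =
  P: [62/81, 19/81]
  Q: [38/81, 43/81]
P^4 =
  P: [178/243, 65/243]
  Q: [130/243, 113/243]
P^5 =
  P: [518/729, 211/729]
  Q: [422/729, 307/729]

(P^5)[Q -> Q] = 307/729

Answer: 307/729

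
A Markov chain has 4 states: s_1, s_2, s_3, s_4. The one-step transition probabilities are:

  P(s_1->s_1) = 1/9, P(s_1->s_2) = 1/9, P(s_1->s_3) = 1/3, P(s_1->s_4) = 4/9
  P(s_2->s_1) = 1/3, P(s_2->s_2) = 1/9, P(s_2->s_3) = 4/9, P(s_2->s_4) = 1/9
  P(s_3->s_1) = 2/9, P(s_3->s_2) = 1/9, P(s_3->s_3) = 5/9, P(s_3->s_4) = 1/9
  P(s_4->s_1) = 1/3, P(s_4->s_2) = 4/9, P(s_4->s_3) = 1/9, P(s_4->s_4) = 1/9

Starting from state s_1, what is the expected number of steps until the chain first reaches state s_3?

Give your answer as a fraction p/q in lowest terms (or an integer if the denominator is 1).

Let h_i = expected steps to first reach s_3 from state i.
Boundary: h_s_3 = 0.
First-step equations for the other states:
  h_s_1 = 1 + 1/9*h_s_1 + 1/9*h_s_2 + 1/3*h_s_3 + 4/9*h_s_4
  h_s_2 = 1 + 1/3*h_s_1 + 1/9*h_s_2 + 4/9*h_s_3 + 1/9*h_s_4
  h_s_4 = 1 + 1/3*h_s_1 + 4/9*h_s_2 + 1/9*h_s_3 + 1/9*h_s_4

Substituting h_s_3 = 0 and rearranging gives the linear system (I - Q) h = 1:
  [8/9, -1/9, -4/9] . (h_s_1, h_s_2, h_s_4) = 1
  [-1/3, 8/9, -1/9] . (h_s_1, h_s_2, h_s_4) = 1
  [-1/3, -4/9, 8/9] . (h_s_1, h_s_2, h_s_4) = 1

Solving yields:
  h_s_1 = 351/103
  h_s_2 = 297/103
  h_s_4 = 396/103

Starting state is s_1, so the expected hitting time is h_s_1 = 351/103.

Answer: 351/103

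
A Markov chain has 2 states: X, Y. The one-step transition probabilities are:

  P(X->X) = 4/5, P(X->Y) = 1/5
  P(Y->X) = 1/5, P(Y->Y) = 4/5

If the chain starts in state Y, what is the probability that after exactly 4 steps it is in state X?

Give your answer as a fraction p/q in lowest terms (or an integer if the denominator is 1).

Answer: 272/625

Derivation:
Computing P^4 by repeated multiplication:
P^1 =
  X: [4/5, 1/5]
  Y: [1/5, 4/5]
P^2 =
  X: [17/25, 8/25]
  Y: [8/25, 17/25]
P^3 =
  X: [76/125, 49/125]
  Y: [49/125, 76/125]
P^4 =
  X: [353/625, 272/625]
  Y: [272/625, 353/625]

(P^4)[Y -> X] = 272/625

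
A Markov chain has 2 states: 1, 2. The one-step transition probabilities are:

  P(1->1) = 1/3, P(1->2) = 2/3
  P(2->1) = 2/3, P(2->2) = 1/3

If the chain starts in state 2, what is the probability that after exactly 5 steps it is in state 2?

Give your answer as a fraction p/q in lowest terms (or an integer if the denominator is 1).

Answer: 121/243

Derivation:
Computing P^5 by repeated multiplication:
P^1 =
  1: [1/3, 2/3]
  2: [2/3, 1/3]
P^2 =
  1: [5/9, 4/9]
  2: [4/9, 5/9]
P^3 =
  1: [13/27, 14/27]
  2: [14/27, 13/27]
P^4 =
  1: [41/81, 40/81]
  2: [40/81, 41/81]
P^5 =
  1: [121/243, 122/243]
  2: [122/243, 121/243]

(P^5)[2 -> 2] = 121/243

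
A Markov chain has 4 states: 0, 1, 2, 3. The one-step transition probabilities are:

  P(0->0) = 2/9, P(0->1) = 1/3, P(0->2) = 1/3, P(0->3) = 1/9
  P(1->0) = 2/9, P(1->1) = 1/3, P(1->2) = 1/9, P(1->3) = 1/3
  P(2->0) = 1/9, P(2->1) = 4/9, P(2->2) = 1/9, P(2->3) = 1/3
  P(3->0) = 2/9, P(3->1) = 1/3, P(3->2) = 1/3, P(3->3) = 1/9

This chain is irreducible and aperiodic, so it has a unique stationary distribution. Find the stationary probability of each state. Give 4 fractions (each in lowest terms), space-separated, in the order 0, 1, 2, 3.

The stationary distribution satisfies pi = pi * P, i.e.:
  pi_0 = 2/9*pi_0 + 2/9*pi_1 + 1/9*pi_2 + 2/9*pi_3
  pi_1 = 1/3*pi_0 + 1/3*pi_1 + 4/9*pi_2 + 1/3*pi_3
  pi_2 = 1/3*pi_0 + 1/9*pi_1 + 1/9*pi_2 + 1/3*pi_3
  pi_3 = 1/9*pi_0 + 1/3*pi_1 + 1/3*pi_2 + 1/9*pi_3
with normalization: pi_0 + pi_1 + pi_2 + pi_3 = 1.

Using the first 3 balance equations plus normalization, the linear system A*pi = b is:
  [-7/9, 2/9, 1/9, 2/9] . pi = 0
  [1/3, -2/3, 4/9, 1/3] . pi = 0
  [1/3, 1/9, -8/9, 1/3] . pi = 0
  [1, 1, 1, 1] . pi = 1

Solving yields:
  pi_0 = 181/909
  pi_1 = 36/101
  pi_2 = 21/101
  pi_3 = 215/909

Verification (pi * P):
  181/909*2/9 + 36/101*2/9 + 21/101*1/9 + 215/909*2/9 = 181/909 = pi_0  (ok)
  181/909*1/3 + 36/101*1/3 + 21/101*4/9 + 215/909*1/3 = 36/101 = pi_1  (ok)
  181/909*1/3 + 36/101*1/9 + 21/101*1/9 + 215/909*1/3 = 21/101 = pi_2  (ok)
  181/909*1/9 + 36/101*1/3 + 21/101*1/3 + 215/909*1/9 = 215/909 = pi_3  (ok)

Answer: 181/909 36/101 21/101 215/909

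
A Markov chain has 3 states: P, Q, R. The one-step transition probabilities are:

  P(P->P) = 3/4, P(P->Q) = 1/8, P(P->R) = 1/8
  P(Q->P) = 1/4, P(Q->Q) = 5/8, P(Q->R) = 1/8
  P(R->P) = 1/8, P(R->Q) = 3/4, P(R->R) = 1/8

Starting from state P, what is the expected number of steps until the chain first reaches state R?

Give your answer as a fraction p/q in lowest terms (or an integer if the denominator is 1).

Let h_i = expected steps to first reach R from state i.
Boundary: h_R = 0.
First-step equations for the other states:
  h_P = 1 + 3/4*h_P + 1/8*h_Q + 1/8*h_R
  h_Q = 1 + 1/4*h_P + 5/8*h_Q + 1/8*h_R

Substituting h_R = 0 and rearranging gives the linear system (I - Q) h = 1:
  [1/4, -1/8] . (h_P, h_Q) = 1
  [-1/4, 3/8] . (h_P, h_Q) = 1

Solving yields:
  h_P = 8
  h_Q = 8

Starting state is P, so the expected hitting time is h_P = 8.

Answer: 8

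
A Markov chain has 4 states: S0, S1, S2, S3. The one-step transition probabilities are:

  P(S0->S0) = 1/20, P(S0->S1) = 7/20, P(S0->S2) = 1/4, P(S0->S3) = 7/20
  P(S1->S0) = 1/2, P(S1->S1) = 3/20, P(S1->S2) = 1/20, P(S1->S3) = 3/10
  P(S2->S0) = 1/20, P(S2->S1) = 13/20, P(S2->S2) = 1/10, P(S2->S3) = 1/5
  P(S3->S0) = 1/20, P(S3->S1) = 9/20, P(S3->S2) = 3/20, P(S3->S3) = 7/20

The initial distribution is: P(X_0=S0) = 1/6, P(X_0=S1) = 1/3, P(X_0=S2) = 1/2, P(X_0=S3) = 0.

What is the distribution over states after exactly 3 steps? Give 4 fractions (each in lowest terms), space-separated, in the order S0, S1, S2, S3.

Answer: 779/4000 1413/4000 6541/48000 3031/9600

Derivation:
Propagating the distribution step by step (d_{t+1} = d_t * P):
d_0 = (S0=1/6, S1=1/3, S2=1/2, S3=0)
  d_1[S0] = 1/6*1/20 + 1/3*1/2 + 1/2*1/20 + 0*1/20 = 1/5
  d_1[S1] = 1/6*7/20 + 1/3*3/20 + 1/2*13/20 + 0*9/20 = 13/30
  d_1[S2] = 1/6*1/4 + 1/3*1/20 + 1/2*1/10 + 0*3/20 = 13/120
  d_1[S3] = 1/6*7/20 + 1/3*3/10 + 1/2*1/5 + 0*7/20 = 31/120
d_1 = (S0=1/5, S1=13/30, S2=13/120, S3=31/120)
  d_2[S0] = 1/5*1/20 + 13/30*1/2 + 13/120*1/20 + 31/120*1/20 = 49/200
  d_2[S1] = 1/5*7/20 + 13/30*3/20 + 13/120*13/20 + 31/120*9/20 = 193/600
  d_2[S2] = 1/5*1/4 + 13/30*1/20 + 13/120*1/10 + 31/120*3/20 = 97/800
  d_2[S3] = 1/5*7/20 + 13/30*3/10 + 13/120*1/5 + 31/120*7/20 = 749/2400
d_2 = (S0=49/200, S1=193/600, S2=97/800, S3=749/2400)
  d_3[S0] = 49/200*1/20 + 193/600*1/2 + 97/800*1/20 + 749/2400*1/20 = 779/4000
  d_3[S1] = 49/200*7/20 + 193/600*3/20 + 97/800*13/20 + 749/2400*9/20 = 1413/4000
  d_3[S2] = 49/200*1/4 + 193/600*1/20 + 97/800*1/10 + 749/2400*3/20 = 6541/48000
  d_3[S3] = 49/200*7/20 + 193/600*3/10 + 97/800*1/5 + 749/2400*7/20 = 3031/9600
d_3 = (S0=779/4000, S1=1413/4000, S2=6541/48000, S3=3031/9600)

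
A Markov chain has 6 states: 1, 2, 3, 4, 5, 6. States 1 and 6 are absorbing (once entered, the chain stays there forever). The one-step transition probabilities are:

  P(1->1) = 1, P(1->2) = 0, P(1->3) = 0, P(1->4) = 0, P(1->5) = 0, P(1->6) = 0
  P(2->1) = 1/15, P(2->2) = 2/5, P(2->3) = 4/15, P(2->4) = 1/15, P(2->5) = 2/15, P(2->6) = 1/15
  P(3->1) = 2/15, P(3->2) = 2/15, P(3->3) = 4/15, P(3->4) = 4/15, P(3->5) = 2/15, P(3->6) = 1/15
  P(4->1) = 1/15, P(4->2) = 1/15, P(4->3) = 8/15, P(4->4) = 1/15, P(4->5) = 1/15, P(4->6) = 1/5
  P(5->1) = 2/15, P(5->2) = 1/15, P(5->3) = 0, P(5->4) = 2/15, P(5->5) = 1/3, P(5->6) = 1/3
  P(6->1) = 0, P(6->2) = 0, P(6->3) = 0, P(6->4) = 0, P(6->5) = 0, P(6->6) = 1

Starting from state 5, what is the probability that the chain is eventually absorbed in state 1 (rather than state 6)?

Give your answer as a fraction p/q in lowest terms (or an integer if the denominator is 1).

Let a_i = P(absorbed in 1 | start in state i).
Boundary conditions: a_1 = 1, a_6 = 0.
For each transient state i, a_i = sum_j P(i->j) * a_j:
  a_2 = 1/15*a_1 + 2/5*a_2 + 4/15*a_3 + 1/15*a_4 + 2/15*a_5 + 1/15*a_6
  a_3 = 2/15*a_1 + 2/15*a_2 + 4/15*a_3 + 4/15*a_4 + 2/15*a_5 + 1/15*a_6
  a_4 = 1/15*a_1 + 1/15*a_2 + 8/15*a_3 + 1/15*a_4 + 1/15*a_5 + 1/5*a_6
  a_5 = 2/15*a_1 + 1/15*a_2 + 0*a_3 + 2/15*a_4 + 1/3*a_5 + 1/3*a_6

Substituting a_1 = 1 and a_6 = 0, rearrange to (I - Q) a = r where r[i] = P(i -> 1):
  [3/5, -4/15, -1/15, -2/15] . (a_2, a_3, a_4, a_5) = 1/15
  [-2/15, 11/15, -4/15, -2/15] . (a_2, a_3, a_4, a_5) = 2/15
  [-1/15, -8/15, 14/15, -1/15] . (a_2, a_3, a_4, a_5) = 1/15
  [-1/15, 0, -2/15, 2/3] . (a_2, a_3, a_4, a_5) = 2/15

Solving yields:
  a_2 = 3622/8437
  a_3 = 352/767
  a_4 = 297/767
  a_5 = 2703/8437

Starting state is 5, so the absorption probability is a_5 = 2703/8437.

Answer: 2703/8437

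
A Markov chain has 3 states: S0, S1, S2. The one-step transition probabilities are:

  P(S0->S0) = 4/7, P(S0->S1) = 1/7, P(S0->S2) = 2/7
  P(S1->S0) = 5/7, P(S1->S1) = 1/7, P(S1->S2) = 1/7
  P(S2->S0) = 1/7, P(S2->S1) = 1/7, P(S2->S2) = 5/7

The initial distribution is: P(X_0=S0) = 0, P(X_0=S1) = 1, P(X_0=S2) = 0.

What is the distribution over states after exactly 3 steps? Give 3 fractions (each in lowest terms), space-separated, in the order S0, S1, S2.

Answer: 155/343 1/7 139/343

Derivation:
Propagating the distribution step by step (d_{t+1} = d_t * P):
d_0 = (S0=0, S1=1, S2=0)
  d_1[S0] = 0*4/7 + 1*5/7 + 0*1/7 = 5/7
  d_1[S1] = 0*1/7 + 1*1/7 + 0*1/7 = 1/7
  d_1[S2] = 0*2/7 + 1*1/7 + 0*5/7 = 1/7
d_1 = (S0=5/7, S1=1/7, S2=1/7)
  d_2[S0] = 5/7*4/7 + 1/7*5/7 + 1/7*1/7 = 26/49
  d_2[S1] = 5/7*1/7 + 1/7*1/7 + 1/7*1/7 = 1/7
  d_2[S2] = 5/7*2/7 + 1/7*1/7 + 1/7*5/7 = 16/49
d_2 = (S0=26/49, S1=1/7, S2=16/49)
  d_3[S0] = 26/49*4/7 + 1/7*5/7 + 16/49*1/7 = 155/343
  d_3[S1] = 26/49*1/7 + 1/7*1/7 + 16/49*1/7 = 1/7
  d_3[S2] = 26/49*2/7 + 1/7*1/7 + 16/49*5/7 = 139/343
d_3 = (S0=155/343, S1=1/7, S2=139/343)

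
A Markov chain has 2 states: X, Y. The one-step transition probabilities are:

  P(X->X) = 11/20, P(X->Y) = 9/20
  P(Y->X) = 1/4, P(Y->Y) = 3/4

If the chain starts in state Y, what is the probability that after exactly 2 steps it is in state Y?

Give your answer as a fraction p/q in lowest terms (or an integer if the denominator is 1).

Computing P^2 by repeated multiplication:
P^1 =
  X: [11/20, 9/20]
  Y: [1/4, 3/4]
P^2 =
  X: [83/200, 117/200]
  Y: [13/40, 27/40]

(P^2)[Y -> Y] = 27/40

Answer: 27/40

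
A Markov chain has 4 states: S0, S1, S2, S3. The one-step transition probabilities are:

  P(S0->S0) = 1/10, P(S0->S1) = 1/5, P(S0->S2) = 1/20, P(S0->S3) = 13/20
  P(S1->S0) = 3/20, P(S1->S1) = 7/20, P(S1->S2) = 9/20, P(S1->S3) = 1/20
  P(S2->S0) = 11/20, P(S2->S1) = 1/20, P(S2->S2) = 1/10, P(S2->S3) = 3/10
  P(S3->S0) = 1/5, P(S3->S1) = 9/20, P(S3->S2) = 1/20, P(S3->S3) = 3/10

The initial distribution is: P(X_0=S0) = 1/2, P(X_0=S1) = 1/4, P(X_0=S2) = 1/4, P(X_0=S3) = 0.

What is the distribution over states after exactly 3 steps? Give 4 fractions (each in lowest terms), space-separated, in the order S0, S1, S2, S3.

Propagating the distribution step by step (d_{t+1} = d_t * P):
d_0 = (S0=1/2, S1=1/4, S2=1/4, S3=0)
  d_1[S0] = 1/2*1/10 + 1/4*3/20 + 1/4*11/20 + 0*1/5 = 9/40
  d_1[S1] = 1/2*1/5 + 1/4*7/20 + 1/4*1/20 + 0*9/20 = 1/5
  d_1[S2] = 1/2*1/20 + 1/4*9/20 + 1/4*1/10 + 0*1/20 = 13/80
  d_1[S3] = 1/2*13/20 + 1/4*1/20 + 1/4*3/10 + 0*3/10 = 33/80
d_1 = (S0=9/40, S1=1/5, S2=13/80, S3=33/80)
  d_2[S0] = 9/40*1/10 + 1/5*3/20 + 13/80*11/20 + 33/80*1/5 = 359/1600
  d_2[S1] = 9/40*1/5 + 1/5*7/20 + 13/80*1/20 + 33/80*9/20 = 247/800
  d_2[S2] = 9/40*1/20 + 1/5*9/20 + 13/80*1/10 + 33/80*1/20 = 221/1600
  d_2[S3] = 9/40*13/20 + 1/5*1/20 + 13/80*3/10 + 33/80*3/10 = 263/800
d_2 = (S0=359/1600, S1=247/800, S2=221/1600, S3=263/800)
  d_3[S0] = 359/1600*1/10 + 247/800*3/20 + 221/1600*11/20 + 263/800*1/5 = 1347/6400
  d_3[S1] = 359/1600*1/5 + 247/800*7/20 + 221/1600*1/20 + 263/800*9/20 = 9849/32000
  d_3[S2] = 359/1600*1/20 + 247/800*9/20 + 221/1600*1/10 + 263/800*1/20 = 5773/32000
  d_3[S3] = 359/1600*13/20 + 247/800*1/20 + 221/1600*3/10 + 263/800*3/10 = 9643/32000
d_3 = (S0=1347/6400, S1=9849/32000, S2=5773/32000, S3=9643/32000)

Answer: 1347/6400 9849/32000 5773/32000 9643/32000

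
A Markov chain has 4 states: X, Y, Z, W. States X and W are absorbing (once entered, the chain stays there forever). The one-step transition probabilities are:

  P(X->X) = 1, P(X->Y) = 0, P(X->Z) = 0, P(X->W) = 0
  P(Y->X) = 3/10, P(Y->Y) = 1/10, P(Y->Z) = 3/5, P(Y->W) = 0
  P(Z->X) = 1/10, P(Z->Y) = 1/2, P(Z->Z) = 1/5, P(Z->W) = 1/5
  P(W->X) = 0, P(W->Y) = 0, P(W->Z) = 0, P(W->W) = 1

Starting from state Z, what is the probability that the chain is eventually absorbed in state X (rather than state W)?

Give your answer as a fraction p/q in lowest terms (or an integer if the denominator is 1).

Let a_i = P(absorbed in X | start in state i).
Boundary conditions: a_X = 1, a_W = 0.
For each transient state i, a_i = sum_j P(i->j) * a_j:
  a_Y = 3/10*a_X + 1/10*a_Y + 3/5*a_Z + 0*a_W
  a_Z = 1/10*a_X + 1/2*a_Y + 1/5*a_Z + 1/5*a_W

Substituting a_X = 1 and a_W = 0, rearrange to (I - Q) a = r where r[i] = P(i -> X):
  [9/10, -3/5] . (a_Y, a_Z) = 3/10
  [-1/2, 4/5] . (a_Y, a_Z) = 1/10

Solving yields:
  a_Y = 5/7
  a_Z = 4/7

Starting state is Z, so the absorption probability is a_Z = 4/7.

Answer: 4/7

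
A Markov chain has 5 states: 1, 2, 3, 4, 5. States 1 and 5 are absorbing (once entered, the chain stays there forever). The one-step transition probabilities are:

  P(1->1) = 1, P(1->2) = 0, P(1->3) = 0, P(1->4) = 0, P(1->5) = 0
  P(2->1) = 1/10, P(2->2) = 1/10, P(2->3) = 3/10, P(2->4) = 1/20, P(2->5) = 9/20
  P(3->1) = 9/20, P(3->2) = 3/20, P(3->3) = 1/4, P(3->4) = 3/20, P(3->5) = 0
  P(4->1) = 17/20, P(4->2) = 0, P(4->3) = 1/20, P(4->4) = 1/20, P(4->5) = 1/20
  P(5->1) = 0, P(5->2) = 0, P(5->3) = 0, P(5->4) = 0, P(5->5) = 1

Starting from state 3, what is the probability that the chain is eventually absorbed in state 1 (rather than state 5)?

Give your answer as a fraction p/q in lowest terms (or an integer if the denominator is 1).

Let a_i = P(absorbed in 1 | start in state i).
Boundary conditions: a_1 = 1, a_5 = 0.
For each transient state i, a_i = sum_j P(i->j) * a_j:
  a_2 = 1/10*a_1 + 1/10*a_2 + 3/10*a_3 + 1/20*a_4 + 9/20*a_5
  a_3 = 9/20*a_1 + 3/20*a_2 + 1/4*a_3 + 3/20*a_4 + 0*a_5
  a_4 = 17/20*a_1 + 0*a_2 + 1/20*a_3 + 1/20*a_4 + 1/20*a_5

Substituting a_1 = 1 and a_5 = 0, rearrange to (I - Q) a = r where r[i] = P(i -> 1):
  [9/10, -3/10, -1/20] . (a_2, a_3, a_4) = 1/10
  [-3/20, 3/4, -3/20] . (a_2, a_3, a_4) = 9/20
  [0, -1/20, 19/20] . (a_2, a_3, a_4) = 17/20

Solving yields:
  a_2 = 720/1577
  a_3 = 73/83
  a_4 = 1484/1577

Starting state is 3, so the absorption probability is a_3 = 73/83.

Answer: 73/83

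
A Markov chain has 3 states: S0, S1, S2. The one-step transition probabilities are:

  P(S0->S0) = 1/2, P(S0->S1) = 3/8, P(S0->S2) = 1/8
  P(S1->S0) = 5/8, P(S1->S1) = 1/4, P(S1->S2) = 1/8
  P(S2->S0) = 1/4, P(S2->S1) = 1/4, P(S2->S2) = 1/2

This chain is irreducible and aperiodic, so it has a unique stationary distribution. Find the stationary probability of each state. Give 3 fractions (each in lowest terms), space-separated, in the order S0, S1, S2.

The stationary distribution satisfies pi = pi * P, i.e.:
  pi_S0 = 1/2*pi_S0 + 5/8*pi_S1 + 1/4*pi_S2
  pi_S1 = 3/8*pi_S0 + 1/4*pi_S1 + 1/4*pi_S2
  pi_S2 = 1/8*pi_S0 + 1/8*pi_S1 + 1/2*pi_S2
with normalization: pi_S0 + pi_S1 + pi_S2 = 1.

Using the first 2 balance equations plus normalization, the linear system A*pi = b is:
  [-1/2, 5/8, 1/4] . pi = 0
  [3/8, -3/4, 1/4] . pi = 0
  [1, 1, 1] . pi = 1

Solving yields:
  pi_S0 = 22/45
  pi_S1 = 14/45
  pi_S2 = 1/5

Verification (pi * P):
  22/45*1/2 + 14/45*5/8 + 1/5*1/4 = 22/45 = pi_S0  (ok)
  22/45*3/8 + 14/45*1/4 + 1/5*1/4 = 14/45 = pi_S1  (ok)
  22/45*1/8 + 14/45*1/8 + 1/5*1/2 = 1/5 = pi_S2  (ok)

Answer: 22/45 14/45 1/5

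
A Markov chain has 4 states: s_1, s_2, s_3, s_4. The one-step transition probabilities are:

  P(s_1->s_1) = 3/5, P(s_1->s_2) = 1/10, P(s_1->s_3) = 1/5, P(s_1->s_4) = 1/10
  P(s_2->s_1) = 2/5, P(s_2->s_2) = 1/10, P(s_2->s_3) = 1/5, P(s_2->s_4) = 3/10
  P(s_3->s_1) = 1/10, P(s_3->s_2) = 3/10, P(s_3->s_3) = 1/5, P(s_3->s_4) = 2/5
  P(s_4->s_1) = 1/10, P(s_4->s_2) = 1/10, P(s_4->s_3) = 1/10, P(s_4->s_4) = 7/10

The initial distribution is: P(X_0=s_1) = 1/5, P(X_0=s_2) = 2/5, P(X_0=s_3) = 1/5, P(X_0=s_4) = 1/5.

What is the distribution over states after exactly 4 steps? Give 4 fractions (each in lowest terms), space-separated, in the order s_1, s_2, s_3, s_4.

Propagating the distribution step by step (d_{t+1} = d_t * P):
d_0 = (s_1=1/5, s_2=2/5, s_3=1/5, s_4=1/5)
  d_1[s_1] = 1/5*3/5 + 2/5*2/5 + 1/5*1/10 + 1/5*1/10 = 8/25
  d_1[s_2] = 1/5*1/10 + 2/5*1/10 + 1/5*3/10 + 1/5*1/10 = 7/50
  d_1[s_3] = 1/5*1/5 + 2/5*1/5 + 1/5*1/5 + 1/5*1/10 = 9/50
  d_1[s_4] = 1/5*1/10 + 2/5*3/10 + 1/5*2/5 + 1/5*7/10 = 9/25
d_1 = (s_1=8/25, s_2=7/50, s_3=9/50, s_4=9/25)
  d_2[s_1] = 8/25*3/5 + 7/50*2/5 + 9/50*1/10 + 9/25*1/10 = 151/500
  d_2[s_2] = 8/25*1/10 + 7/50*1/10 + 9/50*3/10 + 9/25*1/10 = 17/125
  d_2[s_3] = 8/25*1/5 + 7/50*1/5 + 9/50*1/5 + 9/25*1/10 = 41/250
  d_2[s_4] = 8/25*1/10 + 7/50*3/10 + 9/50*2/5 + 9/25*7/10 = 199/500
d_2 = (s_1=151/500, s_2=17/125, s_3=41/250, s_4=199/500)
  d_3[s_1] = 151/500*3/5 + 17/125*2/5 + 41/250*1/10 + 199/500*1/10 = 1459/5000
  d_3[s_2] = 151/500*1/10 + 17/125*1/10 + 41/250*3/10 + 199/500*1/10 = 83/625
  d_3[s_3] = 151/500*1/5 + 17/125*1/5 + 41/250*1/5 + 199/500*1/10 = 801/5000
  d_3[s_4] = 151/500*1/10 + 17/125*3/10 + 41/250*2/5 + 199/500*7/10 = 519/1250
d_3 = (s_1=1459/5000, s_2=83/625, s_3=801/5000, s_4=519/1250)
  d_4[s_1] = 1459/5000*3/5 + 83/625*2/5 + 801/5000*1/10 + 519/1250*1/10 = 14287/50000
  d_4[s_2] = 1459/5000*1/10 + 83/625*1/10 + 801/5000*3/10 + 519/1250*1/10 = 3301/25000
  d_4[s_3] = 1459/5000*1/5 + 83/625*1/5 + 801/5000*1/5 + 519/1250*1/10 = 1981/12500
  d_4[s_4] = 1459/5000*1/10 + 83/625*3/10 + 801/5000*2/5 + 519/1250*7/10 = 21187/50000
d_4 = (s_1=14287/50000, s_2=3301/25000, s_3=1981/12500, s_4=21187/50000)

Answer: 14287/50000 3301/25000 1981/12500 21187/50000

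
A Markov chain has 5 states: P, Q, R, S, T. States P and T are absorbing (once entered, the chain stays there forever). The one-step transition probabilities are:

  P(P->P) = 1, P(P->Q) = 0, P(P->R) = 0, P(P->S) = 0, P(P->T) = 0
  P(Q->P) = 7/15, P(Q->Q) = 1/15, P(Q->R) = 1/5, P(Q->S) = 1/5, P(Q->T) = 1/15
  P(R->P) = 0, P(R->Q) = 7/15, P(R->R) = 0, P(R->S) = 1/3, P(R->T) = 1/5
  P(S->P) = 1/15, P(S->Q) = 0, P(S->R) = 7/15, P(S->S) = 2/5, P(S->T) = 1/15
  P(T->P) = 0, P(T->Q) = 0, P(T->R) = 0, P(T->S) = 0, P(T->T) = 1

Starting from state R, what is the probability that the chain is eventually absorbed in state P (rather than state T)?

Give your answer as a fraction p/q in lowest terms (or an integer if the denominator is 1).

Answer: 1/2

Derivation:
Let a_i = P(absorbed in P | start in state i).
Boundary conditions: a_P = 1, a_T = 0.
For each transient state i, a_i = sum_j P(i->j) * a_j:
  a_Q = 7/15*a_P + 1/15*a_Q + 1/5*a_R + 1/5*a_S + 1/15*a_T
  a_R = 0*a_P + 7/15*a_Q + 0*a_R + 1/3*a_S + 1/5*a_T
  a_S = 1/15*a_P + 0*a_Q + 7/15*a_R + 2/5*a_S + 1/15*a_T

Substituting a_P = 1 and a_T = 0, rearrange to (I - Q) a = r where r[i] = P(i -> P):
  [14/15, -1/5, -1/5] . (a_Q, a_R, a_S) = 7/15
  [-7/15, 1, -1/3] . (a_Q, a_R, a_S) = 0
  [0, -7/15, 3/5] . (a_Q, a_R, a_S) = 1/15

Solving yields:
  a_Q = 5/7
  a_R = 1/2
  a_S = 1/2

Starting state is R, so the absorption probability is a_R = 1/2.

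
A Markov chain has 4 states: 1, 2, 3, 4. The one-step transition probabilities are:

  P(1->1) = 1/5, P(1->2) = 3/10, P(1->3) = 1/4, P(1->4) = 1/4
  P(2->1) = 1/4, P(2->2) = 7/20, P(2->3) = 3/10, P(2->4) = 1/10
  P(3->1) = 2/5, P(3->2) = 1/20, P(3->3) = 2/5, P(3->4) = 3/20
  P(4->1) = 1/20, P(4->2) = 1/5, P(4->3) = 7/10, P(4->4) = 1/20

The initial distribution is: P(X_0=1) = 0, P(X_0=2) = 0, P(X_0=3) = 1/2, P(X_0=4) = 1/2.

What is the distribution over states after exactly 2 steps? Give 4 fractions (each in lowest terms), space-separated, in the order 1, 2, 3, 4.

Propagating the distribution step by step (d_{t+1} = d_t * P):
d_0 = (1=0, 2=0, 3=1/2, 4=1/2)
  d_1[1] = 0*1/5 + 0*1/4 + 1/2*2/5 + 1/2*1/20 = 9/40
  d_1[2] = 0*3/10 + 0*7/20 + 1/2*1/20 + 1/2*1/5 = 1/8
  d_1[3] = 0*1/4 + 0*3/10 + 1/2*2/5 + 1/2*7/10 = 11/20
  d_1[4] = 0*1/4 + 0*1/10 + 1/2*3/20 + 1/2*1/20 = 1/10
d_1 = (1=9/40, 2=1/8, 3=11/20, 4=1/10)
  d_2[1] = 9/40*1/5 + 1/8*1/4 + 11/20*2/5 + 1/10*1/20 = 241/800
  d_2[2] = 9/40*3/10 + 1/8*7/20 + 11/20*1/20 + 1/10*1/5 = 127/800
  d_2[3] = 9/40*1/4 + 1/8*3/10 + 11/20*2/5 + 1/10*7/10 = 307/800
  d_2[4] = 9/40*1/4 + 1/8*1/10 + 11/20*3/20 + 1/10*1/20 = 5/32
d_2 = (1=241/800, 2=127/800, 3=307/800, 4=5/32)

Answer: 241/800 127/800 307/800 5/32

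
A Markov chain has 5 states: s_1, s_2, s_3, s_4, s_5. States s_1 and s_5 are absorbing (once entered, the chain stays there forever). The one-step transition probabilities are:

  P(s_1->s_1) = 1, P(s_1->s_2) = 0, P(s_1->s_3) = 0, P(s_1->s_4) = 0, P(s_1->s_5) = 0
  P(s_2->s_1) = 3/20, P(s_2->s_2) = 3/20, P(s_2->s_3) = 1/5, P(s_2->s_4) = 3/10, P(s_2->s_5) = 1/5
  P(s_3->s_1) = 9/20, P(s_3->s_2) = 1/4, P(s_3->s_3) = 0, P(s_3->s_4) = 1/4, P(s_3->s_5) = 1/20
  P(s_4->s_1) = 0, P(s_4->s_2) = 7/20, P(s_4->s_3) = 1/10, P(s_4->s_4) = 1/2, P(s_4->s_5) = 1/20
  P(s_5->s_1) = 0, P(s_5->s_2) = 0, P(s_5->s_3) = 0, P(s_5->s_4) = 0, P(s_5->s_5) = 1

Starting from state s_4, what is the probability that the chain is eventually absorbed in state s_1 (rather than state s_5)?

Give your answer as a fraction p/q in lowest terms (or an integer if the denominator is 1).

Let a_i = P(absorbed in s_1 | start in state i).
Boundary conditions: a_s_1 = 1, a_s_5 = 0.
For each transient state i, a_i = sum_j P(i->j) * a_j:
  a_s_2 = 3/20*a_s_1 + 3/20*a_s_2 + 1/5*a_s_3 + 3/10*a_s_4 + 1/5*a_s_5
  a_s_3 = 9/20*a_s_1 + 1/4*a_s_2 + 0*a_s_3 + 1/4*a_s_4 + 1/20*a_s_5
  a_s_4 = 0*a_s_1 + 7/20*a_s_2 + 1/10*a_s_3 + 1/2*a_s_4 + 1/20*a_s_5

Substituting a_s_1 = 1 and a_s_5 = 0, rearrange to (I - Q) a = r where r[i] = P(i -> s_1):
  [17/20, -1/5, -3/10] . (a_s_2, a_s_3, a_s_4) = 3/20
  [-1/4, 1, -1/4] . (a_s_2, a_s_3, a_s_4) = 9/20
  [-7/20, -1/10, 1/2] . (a_s_2, a_s_3, a_s_4) = 0

Solving yields:
  a_s_2 = 519/995
  a_s_3 = 1407/1990
  a_s_4 = 504/995

Starting state is s_4, so the absorption probability is a_s_4 = 504/995.

Answer: 504/995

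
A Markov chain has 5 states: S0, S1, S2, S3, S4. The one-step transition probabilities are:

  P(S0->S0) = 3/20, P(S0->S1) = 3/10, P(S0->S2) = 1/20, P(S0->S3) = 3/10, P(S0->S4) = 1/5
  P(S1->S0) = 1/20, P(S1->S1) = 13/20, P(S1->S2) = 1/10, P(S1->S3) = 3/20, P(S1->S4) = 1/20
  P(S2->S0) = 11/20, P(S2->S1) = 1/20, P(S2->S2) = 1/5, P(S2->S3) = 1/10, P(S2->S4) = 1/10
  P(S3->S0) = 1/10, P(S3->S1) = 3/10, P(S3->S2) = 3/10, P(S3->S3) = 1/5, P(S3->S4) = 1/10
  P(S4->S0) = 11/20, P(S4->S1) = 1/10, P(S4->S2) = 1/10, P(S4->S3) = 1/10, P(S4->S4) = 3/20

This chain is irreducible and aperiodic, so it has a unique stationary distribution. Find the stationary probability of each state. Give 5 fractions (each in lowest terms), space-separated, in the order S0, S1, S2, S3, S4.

Answer: 20626/102093 38300/102093 14210/102093 18055/102093 3634/34031

Derivation:
The stationary distribution satisfies pi = pi * P, i.e.:
  pi_S0 = 3/20*pi_S0 + 1/20*pi_S1 + 11/20*pi_S2 + 1/10*pi_S3 + 11/20*pi_S4
  pi_S1 = 3/10*pi_S0 + 13/20*pi_S1 + 1/20*pi_S2 + 3/10*pi_S3 + 1/10*pi_S4
  pi_S2 = 1/20*pi_S0 + 1/10*pi_S1 + 1/5*pi_S2 + 3/10*pi_S3 + 1/10*pi_S4
  pi_S3 = 3/10*pi_S0 + 3/20*pi_S1 + 1/10*pi_S2 + 1/5*pi_S3 + 1/10*pi_S4
  pi_S4 = 1/5*pi_S0 + 1/20*pi_S1 + 1/10*pi_S2 + 1/10*pi_S3 + 3/20*pi_S4
with normalization: pi_S0 + pi_S1 + pi_S2 + pi_S3 + pi_S4 = 1.

Using the first 4 balance equations plus normalization, the linear system A*pi = b is:
  [-17/20, 1/20, 11/20, 1/10, 11/20] . pi = 0
  [3/10, -7/20, 1/20, 3/10, 1/10] . pi = 0
  [1/20, 1/10, -4/5, 3/10, 1/10] . pi = 0
  [3/10, 3/20, 1/10, -4/5, 1/10] . pi = 0
  [1, 1, 1, 1, 1] . pi = 1

Solving yields:
  pi_S0 = 20626/102093
  pi_S1 = 38300/102093
  pi_S2 = 14210/102093
  pi_S3 = 18055/102093
  pi_S4 = 3634/34031

Verification (pi * P):
  20626/102093*3/20 + 38300/102093*1/20 + 14210/102093*11/20 + 18055/102093*1/10 + 3634/34031*11/20 = 20626/102093 = pi_S0  (ok)
  20626/102093*3/10 + 38300/102093*13/20 + 14210/102093*1/20 + 18055/102093*3/10 + 3634/34031*1/10 = 38300/102093 = pi_S1  (ok)
  20626/102093*1/20 + 38300/102093*1/10 + 14210/102093*1/5 + 18055/102093*3/10 + 3634/34031*1/10 = 14210/102093 = pi_S2  (ok)
  20626/102093*3/10 + 38300/102093*3/20 + 14210/102093*1/10 + 18055/102093*1/5 + 3634/34031*1/10 = 18055/102093 = pi_S3  (ok)
  20626/102093*1/5 + 38300/102093*1/20 + 14210/102093*1/10 + 18055/102093*1/10 + 3634/34031*3/20 = 3634/34031 = pi_S4  (ok)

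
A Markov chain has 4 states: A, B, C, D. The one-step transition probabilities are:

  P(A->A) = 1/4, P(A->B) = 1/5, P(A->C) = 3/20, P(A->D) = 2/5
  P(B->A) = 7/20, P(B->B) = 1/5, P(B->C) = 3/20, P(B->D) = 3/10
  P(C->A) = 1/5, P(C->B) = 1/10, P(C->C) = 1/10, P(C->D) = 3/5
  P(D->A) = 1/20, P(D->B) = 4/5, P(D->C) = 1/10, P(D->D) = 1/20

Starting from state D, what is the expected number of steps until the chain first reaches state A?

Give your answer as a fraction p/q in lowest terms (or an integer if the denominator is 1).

Answer: 2180/441

Derivation:
Let h_i = expected steps to first reach A from state i.
Boundary: h_A = 0.
First-step equations for the other states:
  h_B = 1 + 7/20*h_A + 1/5*h_B + 3/20*h_C + 3/10*h_D
  h_C = 1 + 1/5*h_A + 1/10*h_B + 1/10*h_C + 3/5*h_D
  h_D = 1 + 1/20*h_A + 4/5*h_B + 1/10*h_C + 1/20*h_D

Substituting h_A = 0 and rearranging gives the linear system (I - Q) h = 1:
  [4/5, -3/20, -3/10] . (h_B, h_C, h_D) = 1
  [-1/10, 9/10, -3/5] . (h_B, h_C, h_D) = 1
  [-4/5, -1/10, 19/20] . (h_B, h_C, h_D) = 1

Solving yields:
  h_B = 590/147
  h_C = 2140/441
  h_D = 2180/441

Starting state is D, so the expected hitting time is h_D = 2180/441.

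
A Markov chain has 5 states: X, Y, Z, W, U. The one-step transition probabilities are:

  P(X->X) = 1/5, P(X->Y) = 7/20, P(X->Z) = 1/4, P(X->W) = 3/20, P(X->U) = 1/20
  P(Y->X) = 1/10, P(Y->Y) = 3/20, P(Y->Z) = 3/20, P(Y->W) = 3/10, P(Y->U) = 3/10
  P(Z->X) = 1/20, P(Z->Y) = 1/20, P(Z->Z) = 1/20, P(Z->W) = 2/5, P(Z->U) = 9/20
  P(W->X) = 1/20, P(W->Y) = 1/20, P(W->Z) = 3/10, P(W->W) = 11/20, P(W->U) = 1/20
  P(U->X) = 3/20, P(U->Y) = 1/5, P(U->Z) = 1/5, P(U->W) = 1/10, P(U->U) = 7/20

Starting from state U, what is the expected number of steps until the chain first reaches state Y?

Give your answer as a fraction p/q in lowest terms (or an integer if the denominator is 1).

Answer: 93260/13009

Derivation:
Let h_i = expected steps to first reach Y from state i.
Boundary: h_Y = 0.
First-step equations for the other states:
  h_X = 1 + 1/5*h_X + 7/20*h_Y + 1/4*h_Z + 3/20*h_W + 1/20*h_U
  h_Z = 1 + 1/20*h_X + 1/20*h_Y + 1/20*h_Z + 2/5*h_W + 9/20*h_U
  h_W = 1 + 1/20*h_X + 1/20*h_Y + 3/10*h_Z + 11/20*h_W + 1/20*h_U
  h_U = 1 + 3/20*h_X + 1/5*h_Y + 1/5*h_Z + 1/10*h_W + 7/20*h_U

Substituting h_Y = 0 and rearranging gives the linear system (I - Q) h = 1:
  [4/5, -1/4, -3/20, -1/20] . (h_X, h_Z, h_W, h_U) = 1
  [-1/20, 19/20, -2/5, -9/20] . (h_X, h_Z, h_W, h_U) = 1
  [-1/20, -3/10, 9/20, -1/20] . (h_X, h_Z, h_W, h_U) = 1
  [-3/20, -1/5, -1/10, 13/20] . (h_X, h_Z, h_W, h_U) = 1

Solving yields:
  h_X = 81320/13009
  h_Z = 114680/13009
  h_W = 124760/13009
  h_U = 93260/13009

Starting state is U, so the expected hitting time is h_U = 93260/13009.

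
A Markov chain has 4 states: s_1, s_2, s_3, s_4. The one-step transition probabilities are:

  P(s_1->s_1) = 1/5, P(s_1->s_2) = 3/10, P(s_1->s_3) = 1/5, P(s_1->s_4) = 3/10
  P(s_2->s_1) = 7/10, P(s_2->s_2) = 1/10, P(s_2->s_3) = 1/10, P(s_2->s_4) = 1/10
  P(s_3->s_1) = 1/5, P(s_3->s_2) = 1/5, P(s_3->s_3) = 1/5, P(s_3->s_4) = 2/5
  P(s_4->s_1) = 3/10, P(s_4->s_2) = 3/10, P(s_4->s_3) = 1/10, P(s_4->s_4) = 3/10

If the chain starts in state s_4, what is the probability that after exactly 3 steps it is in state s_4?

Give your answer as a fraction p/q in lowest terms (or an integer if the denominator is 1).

Answer: 67/250

Derivation:
Computing P^3 by repeated multiplication:
P^1 =
  s_1: [1/5, 3/10, 1/5, 3/10]
  s_2: [7/10, 1/10, 1/10, 1/10]
  s_3: [1/5, 1/5, 1/5, 2/5]
  s_4: [3/10, 3/10, 1/10, 3/10]
P^2 =
  s_1: [19/50, 11/50, 7/50, 13/50]
  s_2: [13/50, 27/100, 9/50, 29/100]
  s_3: [17/50, 6/25, 7/50, 7/25]
  s_4: [19/50, 23/100, 7/50, 1/4]
P^3 =
  s_1: [42/125, 121/500, 19/125, 27/100]
  s_2: [91/250, 57/250, 18/125, 33/125]
  s_3: [87/250, 119/500, 37/250, 133/500]
  s_4: [17/50, 6/25, 19/125, 67/250]

(P^3)[s_4 -> s_4] = 67/250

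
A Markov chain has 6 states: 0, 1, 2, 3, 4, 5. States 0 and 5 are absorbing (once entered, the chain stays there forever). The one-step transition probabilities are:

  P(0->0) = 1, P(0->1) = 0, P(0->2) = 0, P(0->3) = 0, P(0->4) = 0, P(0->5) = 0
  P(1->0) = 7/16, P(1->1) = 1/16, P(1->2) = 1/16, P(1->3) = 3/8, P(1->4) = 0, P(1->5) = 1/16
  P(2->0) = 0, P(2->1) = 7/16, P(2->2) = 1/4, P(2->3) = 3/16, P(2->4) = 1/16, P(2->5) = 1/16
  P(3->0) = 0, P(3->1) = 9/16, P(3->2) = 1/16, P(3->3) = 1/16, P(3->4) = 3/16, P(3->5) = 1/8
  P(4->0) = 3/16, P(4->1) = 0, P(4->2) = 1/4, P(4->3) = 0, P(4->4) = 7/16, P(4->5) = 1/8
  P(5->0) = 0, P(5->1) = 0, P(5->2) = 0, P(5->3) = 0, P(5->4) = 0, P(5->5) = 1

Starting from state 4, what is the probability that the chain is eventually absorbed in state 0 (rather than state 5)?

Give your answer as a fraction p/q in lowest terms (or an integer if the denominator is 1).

Answer: 3065/4923

Derivation:
Let a_i = P(absorbed in 0 | start in state i).
Boundary conditions: a_0 = 1, a_5 = 0.
For each transient state i, a_i = sum_j P(i->j) * a_j:
  a_1 = 7/16*a_0 + 1/16*a_1 + 1/16*a_2 + 3/8*a_3 + 0*a_4 + 1/16*a_5
  a_2 = 0*a_0 + 7/16*a_1 + 1/4*a_2 + 3/16*a_3 + 1/16*a_4 + 1/16*a_5
  a_3 = 0*a_0 + 9/16*a_1 + 1/16*a_2 + 1/16*a_3 + 3/16*a_4 + 1/8*a_5
  a_4 = 3/16*a_0 + 0*a_1 + 1/4*a_2 + 0*a_3 + 7/16*a_4 + 1/8*a_5

Substituting a_0 = 1 and a_5 = 0, rearrange to (I - Q) a = r where r[i] = P(i -> 0):
  [15/16, -1/16, -3/8, 0] . (a_1, a_2, a_3, a_4) = 7/16
  [-7/16, 3/4, -3/16, -1/16] . (a_1, a_2, a_3, a_4) = 0
  [-9/16, -1/16, 15/16, -3/16] . (a_1, a_2, a_3, a_4) = 0
  [0, -1/4, 0, 9/16] . (a_1, a_2, a_3, a_4) = 3/16

Solving yields:
  a_1 = 3739/4923
  a_2 = 356/547
  a_3 = 3070/4923
  a_4 = 3065/4923

Starting state is 4, so the absorption probability is a_4 = 3065/4923.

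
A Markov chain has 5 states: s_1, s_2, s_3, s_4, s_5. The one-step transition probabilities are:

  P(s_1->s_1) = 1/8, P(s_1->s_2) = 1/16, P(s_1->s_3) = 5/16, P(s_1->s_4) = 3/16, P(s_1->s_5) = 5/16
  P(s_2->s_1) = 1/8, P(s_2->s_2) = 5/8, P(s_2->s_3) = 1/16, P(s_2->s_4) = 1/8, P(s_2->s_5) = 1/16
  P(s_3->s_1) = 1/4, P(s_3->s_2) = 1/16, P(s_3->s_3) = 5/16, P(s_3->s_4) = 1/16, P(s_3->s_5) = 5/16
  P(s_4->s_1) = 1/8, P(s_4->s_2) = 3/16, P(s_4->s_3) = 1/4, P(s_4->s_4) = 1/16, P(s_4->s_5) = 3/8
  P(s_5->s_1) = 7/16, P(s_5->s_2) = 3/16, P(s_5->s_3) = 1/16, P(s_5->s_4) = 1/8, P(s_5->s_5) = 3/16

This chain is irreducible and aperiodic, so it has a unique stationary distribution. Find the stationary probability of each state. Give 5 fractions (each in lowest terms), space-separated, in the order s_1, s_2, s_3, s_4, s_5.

Answer: 851/3862 469/1931 721/3862 231/1931 445/1931

Derivation:
The stationary distribution satisfies pi = pi * P, i.e.:
  pi_s_1 = 1/8*pi_s_1 + 1/8*pi_s_2 + 1/4*pi_s_3 + 1/8*pi_s_4 + 7/16*pi_s_5
  pi_s_2 = 1/16*pi_s_1 + 5/8*pi_s_2 + 1/16*pi_s_3 + 3/16*pi_s_4 + 3/16*pi_s_5
  pi_s_3 = 5/16*pi_s_1 + 1/16*pi_s_2 + 5/16*pi_s_3 + 1/4*pi_s_4 + 1/16*pi_s_5
  pi_s_4 = 3/16*pi_s_1 + 1/8*pi_s_2 + 1/16*pi_s_3 + 1/16*pi_s_4 + 1/8*pi_s_5
  pi_s_5 = 5/16*pi_s_1 + 1/16*pi_s_2 + 5/16*pi_s_3 + 3/8*pi_s_4 + 3/16*pi_s_5
with normalization: pi_s_1 + pi_s_2 + pi_s_3 + pi_s_4 + pi_s_5 = 1.

Using the first 4 balance equations plus normalization, the linear system A*pi = b is:
  [-7/8, 1/8, 1/4, 1/8, 7/16] . pi = 0
  [1/16, -3/8, 1/16, 3/16, 3/16] . pi = 0
  [5/16, 1/16, -11/16, 1/4, 1/16] . pi = 0
  [3/16, 1/8, 1/16, -15/16, 1/8] . pi = 0
  [1, 1, 1, 1, 1] . pi = 1

Solving yields:
  pi_s_1 = 851/3862
  pi_s_2 = 469/1931
  pi_s_3 = 721/3862
  pi_s_4 = 231/1931
  pi_s_5 = 445/1931

Verification (pi * P):
  851/3862*1/8 + 469/1931*1/8 + 721/3862*1/4 + 231/1931*1/8 + 445/1931*7/16 = 851/3862 = pi_s_1  (ok)
  851/3862*1/16 + 469/1931*5/8 + 721/3862*1/16 + 231/1931*3/16 + 445/1931*3/16 = 469/1931 = pi_s_2  (ok)
  851/3862*5/16 + 469/1931*1/16 + 721/3862*5/16 + 231/1931*1/4 + 445/1931*1/16 = 721/3862 = pi_s_3  (ok)
  851/3862*3/16 + 469/1931*1/8 + 721/3862*1/16 + 231/1931*1/16 + 445/1931*1/8 = 231/1931 = pi_s_4  (ok)
  851/3862*5/16 + 469/1931*1/16 + 721/3862*5/16 + 231/1931*3/8 + 445/1931*3/16 = 445/1931 = pi_s_5  (ok)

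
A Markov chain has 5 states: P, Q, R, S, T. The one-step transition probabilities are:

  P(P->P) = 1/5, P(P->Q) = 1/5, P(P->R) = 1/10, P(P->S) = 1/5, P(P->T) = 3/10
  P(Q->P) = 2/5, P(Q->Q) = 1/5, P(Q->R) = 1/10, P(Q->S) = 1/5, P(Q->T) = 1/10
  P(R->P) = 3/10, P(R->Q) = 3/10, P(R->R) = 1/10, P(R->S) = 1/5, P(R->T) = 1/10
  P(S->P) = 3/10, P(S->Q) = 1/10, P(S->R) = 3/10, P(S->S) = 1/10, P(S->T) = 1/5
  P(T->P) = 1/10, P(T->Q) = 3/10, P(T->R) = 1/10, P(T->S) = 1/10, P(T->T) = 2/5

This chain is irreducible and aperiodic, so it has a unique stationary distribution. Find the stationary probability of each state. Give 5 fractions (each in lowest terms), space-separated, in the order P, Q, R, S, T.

The stationary distribution satisfies pi = pi * P, i.e.:
  pi_P = 1/5*pi_P + 2/5*pi_Q + 3/10*pi_R + 3/10*pi_S + 1/10*pi_T
  pi_Q = 1/5*pi_P + 1/5*pi_Q + 3/10*pi_R + 1/10*pi_S + 3/10*pi_T
  pi_R = 1/10*pi_P + 1/10*pi_Q + 1/10*pi_R + 3/10*pi_S + 1/10*pi_T
  pi_S = 1/5*pi_P + 1/5*pi_Q + 1/5*pi_R + 1/10*pi_S + 1/10*pi_T
  pi_T = 3/10*pi_P + 1/10*pi_Q + 1/10*pi_R + 1/5*pi_S + 2/5*pi_T
with normalization: pi_P + pi_Q + pi_R + pi_S + pi_T = 1.

Using the first 4 balance equations plus normalization, the linear system A*pi = b is:
  [-4/5, 2/5, 3/10, 3/10, 1/10] . pi = 0
  [1/5, -4/5, 3/10, 1/10, 3/10] . pi = 0
  [1/10, 1/10, -9/10, 3/10, 1/10] . pi = 0
  [1/5, 1/5, 1/5, -9/10, 1/10] . pi = 0
  [1, 1, 1, 1, 1] . pi = 1

Solving yields:
  pi_P = 208/833
  pi_Q = 184/833
  pi_R = 110/833
  pi_S = 267/1666
  pi_T = 395/1666

Verification (pi * P):
  208/833*1/5 + 184/833*2/5 + 110/833*3/10 + 267/1666*3/10 + 395/1666*1/10 = 208/833 = pi_P  (ok)
  208/833*1/5 + 184/833*1/5 + 110/833*3/10 + 267/1666*1/10 + 395/1666*3/10 = 184/833 = pi_Q  (ok)
  208/833*1/10 + 184/833*1/10 + 110/833*1/10 + 267/1666*3/10 + 395/1666*1/10 = 110/833 = pi_R  (ok)
  208/833*1/5 + 184/833*1/5 + 110/833*1/5 + 267/1666*1/10 + 395/1666*1/10 = 267/1666 = pi_S  (ok)
  208/833*3/10 + 184/833*1/10 + 110/833*1/10 + 267/1666*1/5 + 395/1666*2/5 = 395/1666 = pi_T  (ok)

Answer: 208/833 184/833 110/833 267/1666 395/1666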